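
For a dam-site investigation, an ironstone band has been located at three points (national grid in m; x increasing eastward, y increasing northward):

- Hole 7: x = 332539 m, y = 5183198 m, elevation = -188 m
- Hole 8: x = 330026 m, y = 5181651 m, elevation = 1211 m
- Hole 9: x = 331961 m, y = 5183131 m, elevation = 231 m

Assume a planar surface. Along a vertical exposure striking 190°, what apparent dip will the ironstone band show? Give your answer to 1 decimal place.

Two edge vectors: Hole 7→Hole 8 = (-2513, -1547, 1399), Hole 7→Hole 9 = (-578, -67, 419).
Normal n = (Hole 7→Hole 8) × (Hole 7→Hole 9) = (-554460, 244325, -725795).
So ∂z/∂x = −n_x/n_z = −0.76393 and ∂z/∂y = −n_y/n_z = 0.33663.
Unit vector along 190° is (sin 190°, cos 190°) = (-0.1736, -0.9848).
Slope in that direction = a·(-0.1736) + b·(-0.9848) = −0.19886.
Apparent dip = arctan|0.19886| = 11.2° (true dip is 39.9°, so apparent ≤ true as expected).

11.2°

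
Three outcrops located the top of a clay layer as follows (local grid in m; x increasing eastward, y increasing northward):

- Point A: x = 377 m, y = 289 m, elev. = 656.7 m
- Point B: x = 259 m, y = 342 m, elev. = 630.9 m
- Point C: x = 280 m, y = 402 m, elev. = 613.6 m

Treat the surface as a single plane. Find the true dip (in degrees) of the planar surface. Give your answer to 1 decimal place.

18.0°

Let the plane be z = a·x + b·y + c.
Point B−Point A: −118a + 53b = −25.8;  Point C−Point A: −97a + 113b = −43.1.
Solving gives a = 0.07703, b = −0.31529.
Gradient magnitude |∇z| = √(a² + b²) = √(0.00593 + 0.09941) = 0.32457.
True dip = arctan(0.32457) = 18.0°, dipping toward NNW (azimuth ≈ 346°).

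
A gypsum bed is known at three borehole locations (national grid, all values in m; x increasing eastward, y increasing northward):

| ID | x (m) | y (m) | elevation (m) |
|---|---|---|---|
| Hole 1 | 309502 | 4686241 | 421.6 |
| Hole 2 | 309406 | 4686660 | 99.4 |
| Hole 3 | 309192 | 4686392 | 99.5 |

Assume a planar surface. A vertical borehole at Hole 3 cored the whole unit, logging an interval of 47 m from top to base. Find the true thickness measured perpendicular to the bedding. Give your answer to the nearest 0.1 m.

Two edge vectors: Hole 1→Hole 2 = (-96, 419, -322.2), Hole 1→Hole 3 = (-310, 151, -322.1).
Normal n = (Hole 1→Hole 2) × (Hole 1→Hole 3) = (-86307.7, 68960.4, 115394).
So ∂z/∂x = −n_x/n_z = 0.74794 and ∂z/∂y = −n_y/n_z = −0.59761.
|∇z| = √(a²+b²) = 0.95737, so dip δ = arctan(0.95737) = 43.75°.
True thickness = vertical thickness × cos δ = 47 × cos 43.75° = 33.9 m.

33.9 m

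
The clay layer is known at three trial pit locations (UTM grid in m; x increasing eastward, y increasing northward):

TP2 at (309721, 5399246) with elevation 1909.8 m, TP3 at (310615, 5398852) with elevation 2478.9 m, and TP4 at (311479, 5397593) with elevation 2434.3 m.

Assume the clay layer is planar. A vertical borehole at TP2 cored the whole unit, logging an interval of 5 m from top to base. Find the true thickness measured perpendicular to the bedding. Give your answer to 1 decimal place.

Let the plane be z = a·x + b·y + c.
TP3−TP2: 894a − 394b = 569.1;  TP4−TP2: 1758a − 1653b = 524.5.
Solving gives a = 0.93497, b = 0.67705.
|∇z| = √(a²+b²) = 1.15437, so dip δ = arctan(1.15437) = 49.10°.
True thickness = vertical thickness × cos δ = 5 × cos 49.10° = 3.3 m.

3.3 m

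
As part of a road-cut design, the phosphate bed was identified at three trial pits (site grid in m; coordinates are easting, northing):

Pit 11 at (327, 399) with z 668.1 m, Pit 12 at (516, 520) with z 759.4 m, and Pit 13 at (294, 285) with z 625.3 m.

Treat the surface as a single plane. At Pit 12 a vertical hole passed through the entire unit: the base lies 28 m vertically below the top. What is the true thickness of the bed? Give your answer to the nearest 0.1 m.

25.9 m

Let the plane be z = a·easting + b·northing + c.
Pit 12−Pit 11: 189a + 121b = 91.3;  Pit 13−Pit 11: −33a − 114b = −42.8.
Solving gives a = 0.29792, b = 0.28920.
|∇z| = √(a²+b²) = 0.41520, so dip δ = arctan(0.41520) = 22.55°.
True thickness = vertical thickness × cos δ = 28 × cos 22.55° = 25.9 m.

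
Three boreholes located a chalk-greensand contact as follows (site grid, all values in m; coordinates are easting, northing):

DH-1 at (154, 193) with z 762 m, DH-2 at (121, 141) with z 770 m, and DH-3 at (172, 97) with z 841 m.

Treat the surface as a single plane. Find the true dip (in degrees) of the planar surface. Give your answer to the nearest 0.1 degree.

46.5°

Two edge vectors: DH-1→DH-2 = (-33, -52, 8), DH-1→DH-3 = (18, -96, 79).
Normal n = (DH-1→DH-2) × (DH-1→DH-3) = (-3340, 2751, 4104).
So ∂z/∂easting = −n_x/n_z = 0.81384 and ∂z/∂northing = −n_y/n_z = −0.67032.
Gradient magnitude |∇z| = √(a² + b²) = √(0.66234 + 0.44933) = 1.05436.
True dip = arctan(1.05436) = 46.5°, dipping toward NW (azimuth ≈ 309°).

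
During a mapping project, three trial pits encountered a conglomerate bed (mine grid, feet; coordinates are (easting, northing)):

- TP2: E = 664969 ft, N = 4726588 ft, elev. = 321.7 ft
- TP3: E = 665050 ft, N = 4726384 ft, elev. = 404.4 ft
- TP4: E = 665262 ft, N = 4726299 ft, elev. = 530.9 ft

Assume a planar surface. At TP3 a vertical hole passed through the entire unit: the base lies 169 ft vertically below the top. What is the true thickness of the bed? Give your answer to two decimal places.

147.84 ft

Let the plane be z = a·E + b·N + c.
TP3−TP2: 81a − 204b = 82.7;  TP4−TP2: 293a − 289b = 209.2.
Solving gives a = 0.51636, b = −0.20037.
|∇z| = √(a²+b²) = 0.55387, so dip δ = arctan(0.55387) = 28.98°.
True thickness = vertical thickness × cos δ = 169 × cos 28.98° = 147.84 ft.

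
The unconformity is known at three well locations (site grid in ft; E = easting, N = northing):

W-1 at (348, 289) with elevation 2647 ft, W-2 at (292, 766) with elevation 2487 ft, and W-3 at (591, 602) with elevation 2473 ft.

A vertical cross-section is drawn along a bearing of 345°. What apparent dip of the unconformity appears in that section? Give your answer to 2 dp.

16.07°

Two edge vectors: W-1→W-2 = (-56, 477, -160), W-1→W-3 = (243, 313, -174).
Normal n = (W-1→W-2) × (W-1→W-3) = (-32918, -48624, -133439).
So ∂z/∂E = −n_x/n_z = −0.24669 and ∂z/∂N = −n_y/n_z = −0.36439.
Unit vector along 345° is (sin 345°, cos 345°) = (-0.2588, 0.9659).
Slope in that direction = a·(-0.2588) + b·(0.9659) = −0.28813.
Apparent dip = arctan|0.28813| = 16.07° (true dip is 23.8°, so apparent ≤ true as expected).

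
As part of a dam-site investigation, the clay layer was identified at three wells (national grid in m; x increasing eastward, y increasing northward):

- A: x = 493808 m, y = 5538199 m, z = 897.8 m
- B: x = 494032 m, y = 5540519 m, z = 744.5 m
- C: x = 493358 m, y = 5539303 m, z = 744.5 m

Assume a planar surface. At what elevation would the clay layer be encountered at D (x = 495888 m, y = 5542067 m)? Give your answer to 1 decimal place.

888.6 m

Let the plane be z = a·x + b·y + c.
B−A: 224a + 2320b = −153.3;  C−A: −450a + 1104b = −153.3.
Solving gives a = 0.144361014, b = −0.080015891.
Then c = 897.8 − a·493808 − b·5538199 = 372755.10.
At (495888, 5542067): z = 71586.9 − 443453.4 + 372755.10 = 888.6 m.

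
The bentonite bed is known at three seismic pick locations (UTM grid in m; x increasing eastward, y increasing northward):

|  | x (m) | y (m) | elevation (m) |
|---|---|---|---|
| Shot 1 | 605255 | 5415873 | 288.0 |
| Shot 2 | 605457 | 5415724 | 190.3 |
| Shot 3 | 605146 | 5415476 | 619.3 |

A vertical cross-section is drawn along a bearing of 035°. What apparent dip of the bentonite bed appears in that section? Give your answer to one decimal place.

Two edge vectors: Shot 1→Shot 2 = (202, -149, -97.7), Shot 1→Shot 3 = (-109, -397, 331.3).
Normal n = (Shot 1→Shot 2) × (Shot 1→Shot 3) = (-88150.6, -56273.3, -96435).
So ∂z/∂x = −n_x/n_z = −0.91409 and ∂z/∂y = −n_y/n_z = −0.58354.
Unit vector along 035° is (sin 35°, cos 35°) = (0.5736, 0.8192).
Slope in that direction = a·(0.5736) + b·(0.8192) = −1.00231.
Apparent dip = arctan|1.00231| = 45.1° (true dip is 47.3°, so apparent ≤ true as expected).

45.1°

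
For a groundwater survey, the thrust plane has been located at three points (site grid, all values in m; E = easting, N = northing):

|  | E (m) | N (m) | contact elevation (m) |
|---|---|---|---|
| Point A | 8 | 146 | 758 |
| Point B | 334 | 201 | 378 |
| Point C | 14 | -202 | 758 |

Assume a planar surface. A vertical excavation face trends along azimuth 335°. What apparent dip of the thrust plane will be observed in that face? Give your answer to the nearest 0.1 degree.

Let the plane be z = a·E + b·N + c.
Point B−Point A: 326a + 55b = −380;  Point C−Point A: 6a − 348b = 0.
Solving gives a = −1.16226, b = −0.02004.
Unit vector along 335° is (sin 335°, cos 335°) = (-0.4226, 0.9063).
Slope in that direction = a·(-0.4226) + b·(0.9063) = 0.47303.
Apparent dip = arctan|0.47303| = 25.3° (true dip is 49.3°, so apparent ≤ true as expected).

25.3°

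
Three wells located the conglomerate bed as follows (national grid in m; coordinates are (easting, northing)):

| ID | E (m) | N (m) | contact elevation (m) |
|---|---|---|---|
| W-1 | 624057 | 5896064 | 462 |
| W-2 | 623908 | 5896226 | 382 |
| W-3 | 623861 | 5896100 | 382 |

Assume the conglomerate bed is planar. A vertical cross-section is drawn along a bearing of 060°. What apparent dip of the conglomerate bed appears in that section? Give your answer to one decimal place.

14.6°

Let the plane be z = a·E + b·N + c.
W-2−W-1: −149a + 162b = −80;  W-3−W-1: −196a + 36b = −80.
Solving gives a = 0.38199, b = −0.14249.
Unit vector along 060° is (sin 60°, cos 60°) = (0.8660, 0.5000).
Slope in that direction = a·(0.8660) + b·(0.5000) = 0.25957.
Apparent dip = arctan|0.25957| = 14.6° (true dip is 22.2°, so apparent ≤ true as expected).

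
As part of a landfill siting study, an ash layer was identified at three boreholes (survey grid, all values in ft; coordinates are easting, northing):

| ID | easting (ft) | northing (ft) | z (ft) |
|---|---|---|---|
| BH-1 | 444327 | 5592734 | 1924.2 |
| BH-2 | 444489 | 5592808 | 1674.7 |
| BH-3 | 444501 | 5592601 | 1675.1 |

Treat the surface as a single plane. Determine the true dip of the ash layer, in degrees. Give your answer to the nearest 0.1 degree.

56.3°

Two edge vectors: BH-1→BH-2 = (162, 74, -249.5), BH-1→BH-3 = (174, -133, -249.1).
Normal n = (BH-1→BH-2) × (BH-1→BH-3) = (-51616.9, -3058.8, -34422).
So ∂z/∂easting = −n_x/n_z = −1.49953 and ∂z/∂northing = −n_y/n_z = −0.08886.
Gradient magnitude |∇z| = √(a² + b²) = √(2.24860 + 0.00790) = 1.50216.
True dip = arctan(1.50216) = 56.3°, dipping toward E (azimuth ≈ 087°).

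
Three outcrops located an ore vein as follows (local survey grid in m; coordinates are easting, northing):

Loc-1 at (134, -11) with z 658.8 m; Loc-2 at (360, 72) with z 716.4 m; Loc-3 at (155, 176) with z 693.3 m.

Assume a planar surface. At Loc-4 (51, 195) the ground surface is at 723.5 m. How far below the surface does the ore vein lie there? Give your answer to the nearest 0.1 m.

47.4 m

Two edge vectors: Loc-1→Loc-2 = (226, 83, 57.6), Loc-1→Loc-3 = (21, 187, 34.5).
Normal n = (Loc-1→Loc-2) × (Loc-1→Loc-3) = (-7907.7, -6587.4, 40519).
So ∂z/∂easting = −n_x/n_z = 0.19516 and ∂z/∂northing = −n_y/n_z = 0.16258.
Intercept c from Loc-1: 658.8 − 26.15 + 1.79 = 634.44.
At (51, 195): z_contact = 9.95 + 31.70 + 634.44 = 676.09 m.
Depth below ground = 723.5 − 676.09 = 47.4 m.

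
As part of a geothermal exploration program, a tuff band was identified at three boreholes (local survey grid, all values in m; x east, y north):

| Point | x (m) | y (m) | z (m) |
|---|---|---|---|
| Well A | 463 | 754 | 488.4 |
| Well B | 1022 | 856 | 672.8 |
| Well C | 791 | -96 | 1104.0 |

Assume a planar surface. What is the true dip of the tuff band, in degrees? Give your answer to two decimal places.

Two edge vectors: Well A→Well B = (559, 102, 184.4), Well A→Well C = (328, -850, 615.6).
Normal n = (Well A→Well B) × (Well A→Well C) = (219531.2, -283637.2, -508606).
So ∂z/∂x = −n_x/n_z = 0.43163 and ∂z/∂y = −n_y/n_z = −0.55768.
Gradient magnitude |∇z| = √(a² + b²) = √(0.18631 + 0.31100) = 0.70520.
True dip = arctan(0.70520) = 35.19°, dipping toward NW (azimuth ≈ 322°).

35.19°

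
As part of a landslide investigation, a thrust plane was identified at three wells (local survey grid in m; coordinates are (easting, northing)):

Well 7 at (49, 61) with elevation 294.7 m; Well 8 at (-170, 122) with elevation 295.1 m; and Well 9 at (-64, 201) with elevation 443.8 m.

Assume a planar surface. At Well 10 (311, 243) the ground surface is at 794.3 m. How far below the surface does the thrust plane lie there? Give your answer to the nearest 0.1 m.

150.3 m

Let the plane be z = a·E + b·N + c.
Well 8−Well 7: −219a + 61b = 0.4;  Well 9−Well 7: −113a + 140b = 149.1.
Solving gives a = 0.38032, b = 1.37197.
Then c = 294.7 − a·49 − b·61 = 192.37.
At (311, 243): z_contact = 118.28 + 333.39 + 192.37 = 644.04 m.
Depth below ground = 794.3 − 644.04 = 150.3 m.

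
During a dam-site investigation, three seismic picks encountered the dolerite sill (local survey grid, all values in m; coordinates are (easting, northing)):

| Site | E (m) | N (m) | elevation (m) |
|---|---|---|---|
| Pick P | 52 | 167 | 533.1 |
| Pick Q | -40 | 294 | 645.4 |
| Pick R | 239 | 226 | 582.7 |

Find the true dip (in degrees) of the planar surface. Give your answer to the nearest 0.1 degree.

Let the plane be z = a·E + b·N + c.
Pick Q−Pick P: −92a + 127b = 112.3;  Pick R−Pick P: 187a + 59b = 49.6.
Solving gives a = −0.01119, b = 0.87615.
Gradient magnitude |∇z| = √(a² + b²) = √(0.00013 + 0.76763) = 0.87622.
True dip = arctan(0.87622) = 41.2°, dipping toward S (azimuth ≈ 179°).

41.2°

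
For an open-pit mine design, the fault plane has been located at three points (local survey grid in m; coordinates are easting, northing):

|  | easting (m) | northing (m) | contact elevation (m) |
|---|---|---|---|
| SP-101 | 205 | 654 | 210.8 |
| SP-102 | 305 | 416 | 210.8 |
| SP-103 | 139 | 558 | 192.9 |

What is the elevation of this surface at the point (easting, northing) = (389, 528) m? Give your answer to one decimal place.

Let the plane be z = a·easting + b·northing + c.
SP-102−SP-101: 100a − 238b = 0;  SP-103−SP-101: −66a − 96b = −17.9.
Solving gives a = 0.16833, b = 0.07073.
Then c = 210.8 − a·205 − b·654 = 130.03.
At (389, 528): z = 65.5 + 37.3 + 130.03 = 232.9 m.

232.9 m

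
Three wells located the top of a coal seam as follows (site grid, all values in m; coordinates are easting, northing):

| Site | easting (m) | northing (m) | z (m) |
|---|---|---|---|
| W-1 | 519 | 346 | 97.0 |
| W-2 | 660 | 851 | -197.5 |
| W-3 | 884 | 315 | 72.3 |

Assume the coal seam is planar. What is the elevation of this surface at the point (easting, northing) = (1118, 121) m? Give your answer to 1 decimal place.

152.4 m

Two edge vectors: W-1→W-2 = (141, 505, -294.5), W-1→W-3 = (365, -31, -24.7).
Normal n = (W-1→W-2) × (W-1→W-3) = (-21603, -104009.8, -188696).
So ∂z/∂easting = −n_x/n_z = −0.114486 and ∂z/∂northing = −n_y/n_z = −0.551203.
Intercept c from W-1: 97 + 59.42 + 190.72 = 347.13.
At (1118, 121): z = −128.0 − 66.7 + 347.13 = 152.4 m.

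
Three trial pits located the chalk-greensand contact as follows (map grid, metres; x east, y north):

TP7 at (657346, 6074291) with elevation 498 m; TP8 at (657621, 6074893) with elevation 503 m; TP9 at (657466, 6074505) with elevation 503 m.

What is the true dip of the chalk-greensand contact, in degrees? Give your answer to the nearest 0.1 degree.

8.9°

Two edge vectors: TP7→TP8 = (275, 602, 5), TP7→TP9 = (120, 214, 5).
Normal n = (TP7→TP8) × (TP7→TP9) = (1940, -775, -13390).
So ∂z/∂x = −n_x/n_z = 0.14488 and ∂z/∂y = −n_y/n_z = −0.05788.
Gradient magnitude |∇z| = √(a² + b²) = √(0.02099 + 0.00335) = 0.15602.
True dip = arctan(0.15602) = 8.9°, dipping toward WNW (azimuth ≈ 292°).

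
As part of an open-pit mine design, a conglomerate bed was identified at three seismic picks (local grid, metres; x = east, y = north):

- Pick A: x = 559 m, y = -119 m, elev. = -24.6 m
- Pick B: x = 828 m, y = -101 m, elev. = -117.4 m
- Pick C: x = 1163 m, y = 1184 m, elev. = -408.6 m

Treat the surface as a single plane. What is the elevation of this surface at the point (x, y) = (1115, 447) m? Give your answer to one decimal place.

-290.0 m

Two edge vectors: Pick A→Pick B = (269, 18, -92.8), Pick A→Pick C = (604, 1303, -384).
Normal n = (Pick A→Pick B) × (Pick A→Pick C) = (114006.4, 47244.8, 339635).
So ∂z/∂x = −n_x/n_z = −0.335673 and ∂z/∂y = −n_y/n_z = −0.139105.
Intercept c from Pick A: -24.6 + 187.64 − 16.55 = 146.49.
At (1115, 447): z = −374.3 − 62.2 + 146.49 = -290.0 m.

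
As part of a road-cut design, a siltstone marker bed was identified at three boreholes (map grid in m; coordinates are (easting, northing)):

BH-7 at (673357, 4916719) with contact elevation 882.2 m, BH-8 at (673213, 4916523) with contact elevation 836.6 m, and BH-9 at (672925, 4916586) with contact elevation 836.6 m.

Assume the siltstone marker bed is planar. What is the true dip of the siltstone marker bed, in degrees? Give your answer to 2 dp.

Let the plane be z = a·E + b·N + c.
BH-8−BH-7: −144a − 196b = −45.6;  BH-9−BH-7: −432a − 133b = −45.6.
Solving gives a = 0.04385, b = 0.20044.
Gradient magnitude |∇z| = √(a² + b²) = √(0.00192 + 0.04018) = 0.20518.
True dip = arctan(0.20518) = 11.59°, dipping toward SSW (azimuth ≈ 192°).

11.59°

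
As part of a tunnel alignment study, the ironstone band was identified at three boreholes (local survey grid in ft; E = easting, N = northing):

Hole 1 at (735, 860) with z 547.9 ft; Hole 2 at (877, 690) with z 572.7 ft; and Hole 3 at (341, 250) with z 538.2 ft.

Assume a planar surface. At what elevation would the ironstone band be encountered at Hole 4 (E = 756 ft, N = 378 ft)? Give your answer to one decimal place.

Let the plane be z = a·E + b·N + c.
Hole 2−Hole 1: 142a − 170b = 24.8;  Hole 3−Hole 1: −394a − 610b = −9.7.
Solving gives a = 0.10923, b = −0.05465.
Then c = 547.9 − a·735 − b·860 = 514.62.
At (756, 378): z = 82.6 − 20.7 + 514.62 = 576.5 ft.

576.5 ft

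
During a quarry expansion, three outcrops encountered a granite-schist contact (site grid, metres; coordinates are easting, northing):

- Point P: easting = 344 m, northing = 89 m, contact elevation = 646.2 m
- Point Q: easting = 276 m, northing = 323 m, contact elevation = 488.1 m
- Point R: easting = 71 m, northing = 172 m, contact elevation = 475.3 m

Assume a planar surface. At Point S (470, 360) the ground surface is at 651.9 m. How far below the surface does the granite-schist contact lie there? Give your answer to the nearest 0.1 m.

Two edge vectors: Point P→Point Q = (-68, 234, -158.1), Point P→Point R = (-273, 83, -170.9).
Normal n = (Point P→Point Q) × (Point P→Point R) = (-26868.3, 31540.1, 58238).
So ∂z/∂easting = −n_x/n_z = 0.46135 and ∂z/∂northing = −n_y/n_z = −0.54157.
Intercept c from Point P: 646.2 − 158.71 + 48.20 = 535.69.
At (470, 360): z_contact = 216.84 − 194.97 + 535.69 = 557.56 m.
Depth below ground = 651.9 − 557.56 = 94.3 m.

94.3 m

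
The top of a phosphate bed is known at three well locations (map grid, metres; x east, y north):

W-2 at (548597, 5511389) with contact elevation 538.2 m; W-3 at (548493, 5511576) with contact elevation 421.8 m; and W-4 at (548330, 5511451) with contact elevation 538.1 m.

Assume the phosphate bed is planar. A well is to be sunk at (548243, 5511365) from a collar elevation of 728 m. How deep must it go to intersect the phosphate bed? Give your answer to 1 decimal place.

Two edge vectors: W-2→W-3 = (-104, 187, -116.4), W-2→W-4 = (-267, 62, -0.1).
Normal n = (W-2→W-3) × (W-2→W-4) = (7198.1, 31068.4, 43481).
So ∂z/∂x = −n_x/n_z = −0.165545871 and ∂z/∂y = −n_y/n_z = −0.714528185.
Intercept c from W-2: 538.2 + 90817.97 + 3938042.78 = 4029398.95.
At (548243, 5511365): z_contact = −90759.36 − 3938025.63 + 4029398.95 = 613.95 m.
Depth below ground = 728 − 613.95 = 114.0 m.

114.0 m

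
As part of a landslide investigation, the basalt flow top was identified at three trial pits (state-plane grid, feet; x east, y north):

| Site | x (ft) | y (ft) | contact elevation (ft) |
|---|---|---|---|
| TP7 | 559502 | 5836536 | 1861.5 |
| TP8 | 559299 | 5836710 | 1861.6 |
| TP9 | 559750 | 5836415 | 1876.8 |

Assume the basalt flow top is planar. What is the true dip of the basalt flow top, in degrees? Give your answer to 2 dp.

Let the plane be z = a·x + b·y + c.
TP8−TP7: −203a + 174b = 0.1;  TP9−TP7: 248a − 121b = 15.3.
Solving gives a = 0.14386, b = 0.16842.
Gradient magnitude |∇z| = √(a² + b²) = √(0.02070 + 0.02836) = 0.22150.
True dip = arctan(0.22150) = 12.49°, dipping toward SW (azimuth ≈ 221°).

12.49°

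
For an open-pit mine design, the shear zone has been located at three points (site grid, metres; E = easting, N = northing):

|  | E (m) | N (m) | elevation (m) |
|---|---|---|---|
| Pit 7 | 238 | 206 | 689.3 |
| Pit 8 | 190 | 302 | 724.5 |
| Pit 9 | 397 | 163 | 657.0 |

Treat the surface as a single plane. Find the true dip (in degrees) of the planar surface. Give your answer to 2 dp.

Let the plane be z = a·E + b·N + c.
Pit 8−Pit 7: −48a + 96b = 35.2;  Pit 9−Pit 7: 159a − 43b = −32.3.
Solving gives a = −0.12024, b = 0.30655.
Gradient magnitude |∇z| = √(a² + b²) = √(0.01446 + 0.09397) = 0.32928.
True dip = arctan(0.32928) = 18.23°, dipping toward SSE (azimuth ≈ 159°).

18.23°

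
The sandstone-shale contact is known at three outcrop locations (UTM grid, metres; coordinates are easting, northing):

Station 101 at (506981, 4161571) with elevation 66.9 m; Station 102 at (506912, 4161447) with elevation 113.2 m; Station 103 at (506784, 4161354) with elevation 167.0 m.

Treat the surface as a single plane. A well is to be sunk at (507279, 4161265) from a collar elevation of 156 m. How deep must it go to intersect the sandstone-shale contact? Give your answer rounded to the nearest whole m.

Let the plane be z = a·easting + b·northing + c.
Station 102−Station 101: −69a − 124b = 46.3;  Station 103−Station 101: −197a − 217b = 100.1.
Solving gives a = −0.25016393, b = −0.23418297.
Then c = 66.9 − a·506981 − b·4161571 = 1101464.33.
At (507279, 4161265): z_contact = −126902.9 − 974497.4 + 1101464.33 = 64.0 m.
Depth below ground = 156 − 64.0 = 92 m.

92 m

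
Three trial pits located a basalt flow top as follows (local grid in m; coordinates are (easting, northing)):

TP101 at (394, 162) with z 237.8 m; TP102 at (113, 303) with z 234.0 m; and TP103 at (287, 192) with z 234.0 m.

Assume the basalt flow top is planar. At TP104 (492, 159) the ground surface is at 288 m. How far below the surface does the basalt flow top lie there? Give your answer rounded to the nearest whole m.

44 m

Let the plane be z = a·E + b·N + c.
TP102−TP101: −281a + 141b = −3.8;  TP103−TP101: −107a + 30b = −3.8.
Solving gives a = 0.06336, b = 0.09932.
Then c = 237.8 − a·394 − b·162 = 196.74.
At (492, 159): z_contact = 31.2 + 15.8 + 196.74 = 243.7 m.
Depth below ground = 288 − 243.7 = 44 m.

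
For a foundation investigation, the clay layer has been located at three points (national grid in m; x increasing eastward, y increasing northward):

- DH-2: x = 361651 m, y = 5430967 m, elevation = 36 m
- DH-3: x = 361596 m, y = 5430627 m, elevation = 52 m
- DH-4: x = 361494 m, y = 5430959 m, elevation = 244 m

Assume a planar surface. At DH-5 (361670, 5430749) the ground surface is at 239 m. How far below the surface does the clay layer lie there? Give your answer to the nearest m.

265 m

Let the plane be z = a·x + b·y + c.
DH-3−DH-2: −55a − 340b = 16;  DH-4−DH-2: −157a − 8b = 208.
Solving gives a = −1.33343408, b = 0.16864375.
Then c = 36 − a·361651 − b·5430967 = −433624.86.
At (361670, 5430749): z_contact = −482263.1 + 915861.9 − 433624.86 = -26.1 m.
Depth below ground = 239 − (-26.1) = 265 m.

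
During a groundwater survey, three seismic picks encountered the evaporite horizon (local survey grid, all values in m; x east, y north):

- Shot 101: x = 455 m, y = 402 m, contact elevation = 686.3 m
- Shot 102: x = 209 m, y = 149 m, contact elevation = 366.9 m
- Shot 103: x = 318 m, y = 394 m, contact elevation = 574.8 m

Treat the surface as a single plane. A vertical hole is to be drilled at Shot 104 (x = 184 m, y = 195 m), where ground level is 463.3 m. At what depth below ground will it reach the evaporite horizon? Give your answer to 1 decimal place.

Two edge vectors: Shot 101→Shot 102 = (-246, -253, -319.4), Shot 101→Shot 103 = (-137, -8, -111.5).
Normal n = (Shot 101→Shot 102) × (Shot 101→Shot 103) = (25654.3, 16328.8, -32693).
So ∂z/∂x = −n_x/n_z = 0.78470 and ∂z/∂y = −n_y/n_z = 0.49946.
Intercept c from Shot 101: 686.3 − 357.04 − 200.78 = 128.48.
At (184, 195): z_contact = 144.39 + 97.39 + 128.48 = 370.26 m.
Depth below ground = 463.3 − 370.26 = 93.0 m.

93.0 m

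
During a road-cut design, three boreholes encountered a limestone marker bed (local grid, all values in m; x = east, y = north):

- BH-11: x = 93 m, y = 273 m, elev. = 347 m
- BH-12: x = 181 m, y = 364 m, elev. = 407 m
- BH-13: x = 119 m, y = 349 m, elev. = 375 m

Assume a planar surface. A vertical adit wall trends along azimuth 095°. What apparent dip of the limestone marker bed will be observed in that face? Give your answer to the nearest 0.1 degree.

24.0°

Let the plane be z = a·x + b·y + c.
BH-12−BH-11: 88a + 91b = 60;  BH-13−BH-11: 26a + 76b = 28.
Solving gives a = 0.46553, b = 0.20916.
Unit vector along 095° is (sin 95°, cos 95°) = (0.9962, -0.0872).
Slope in that direction = a·(0.9962) + b·(-0.0872) = 0.44552.
Apparent dip = arctan|0.44552| = 24.0° (true dip is 27.0°, so apparent ≤ true as expected).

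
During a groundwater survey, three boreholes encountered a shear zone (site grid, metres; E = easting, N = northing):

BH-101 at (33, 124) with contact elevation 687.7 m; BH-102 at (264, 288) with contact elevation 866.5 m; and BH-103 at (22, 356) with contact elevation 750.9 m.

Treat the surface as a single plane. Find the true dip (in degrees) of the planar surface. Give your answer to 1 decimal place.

Let the plane be z = a·E + b·N + c.
BH-102−BH-101: 231a + 164b = 178.8;  BH-103−BH-101: −11a + 232b = 63.2.
Solving gives a = 0.56172, b = 0.29905.
Gradient magnitude |∇z| = √(a² + b²) = √(0.31552 + 0.08943) = 0.63636.
True dip = arctan(0.63636) = 32.5°, dipping toward WSW (azimuth ≈ 242°).

32.5°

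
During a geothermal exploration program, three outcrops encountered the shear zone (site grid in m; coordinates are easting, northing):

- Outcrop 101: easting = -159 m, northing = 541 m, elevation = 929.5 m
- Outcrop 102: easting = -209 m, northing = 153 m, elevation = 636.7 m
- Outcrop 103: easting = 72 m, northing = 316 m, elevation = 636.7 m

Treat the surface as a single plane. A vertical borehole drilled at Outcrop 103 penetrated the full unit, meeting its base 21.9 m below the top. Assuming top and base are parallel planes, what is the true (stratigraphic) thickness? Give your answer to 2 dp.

Two edge vectors: Outcrop 101→Outcrop 102 = (-50, -388, -292.8), Outcrop 101→Outcrop 103 = (231, -225, -292.8).
Normal n = (Outcrop 101→Outcrop 102) × (Outcrop 101→Outcrop 103) = (47726.4, -82276.8, 100878).
So ∂z/∂easting = −n_x/n_z = −0.47311 and ∂z/∂northing = −n_y/n_z = 0.81561.
|∇z| = √(a²+b²) = 0.94289, so dip δ = arctan(0.94289) = 43.32°.
True thickness = vertical thickness × cos δ = 21.9 × cos 43.32° = 15.93 m.

15.93 m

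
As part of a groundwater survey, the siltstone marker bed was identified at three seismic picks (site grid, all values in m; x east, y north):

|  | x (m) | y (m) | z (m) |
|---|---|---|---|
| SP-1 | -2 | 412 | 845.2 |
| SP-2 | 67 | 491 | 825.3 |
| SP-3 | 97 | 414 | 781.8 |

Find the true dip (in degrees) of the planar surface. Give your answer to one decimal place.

Two edge vectors: SP-1→SP-2 = (69, 79, -19.9), SP-1→SP-3 = (99, 2, -63.4).
Normal n = (SP-1→SP-2) × (SP-1→SP-3) = (-4968.8, 2404.5, -7683).
So ∂z/∂x = −n_x/n_z = −0.64673 and ∂z/∂y = −n_y/n_z = 0.31296.
Gradient magnitude |∇z| = √(a² + b²) = √(0.41826 + 0.09795) = 0.71847.
True dip = arctan(0.71847) = 35.7°, dipping toward ESE (azimuth ≈ 116°).

35.7°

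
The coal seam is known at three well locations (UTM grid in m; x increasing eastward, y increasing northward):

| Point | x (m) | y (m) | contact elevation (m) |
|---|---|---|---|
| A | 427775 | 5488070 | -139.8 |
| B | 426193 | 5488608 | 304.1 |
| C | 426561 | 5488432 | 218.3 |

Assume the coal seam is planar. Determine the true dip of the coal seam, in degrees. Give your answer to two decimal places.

27.71°

Two edge vectors: A→B = (-1582, 538, 443.9), A→C = (-1214, 362, 358.1).
Normal n = (A→B) × (A→C) = (31966, 27619.6, 80448).
So ∂z/∂x = −n_x/n_z = −0.39735 and ∂z/∂y = −n_y/n_z = −0.34332.
Gradient magnitude |∇z| = √(a² + b²) = √(0.15789 + 0.11787) = 0.52513.
True dip = arctan(0.52513) = 27.71°, dipping toward NE (azimuth ≈ 049°).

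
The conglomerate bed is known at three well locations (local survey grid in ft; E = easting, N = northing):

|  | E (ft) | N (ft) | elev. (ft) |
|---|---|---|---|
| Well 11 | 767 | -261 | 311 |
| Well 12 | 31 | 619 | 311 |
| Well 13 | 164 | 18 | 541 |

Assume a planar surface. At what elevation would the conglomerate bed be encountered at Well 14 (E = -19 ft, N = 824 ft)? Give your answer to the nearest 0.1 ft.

Let the plane be z = a·E + b·N + c.
Well 12−Well 11: −736a + 880b = 0;  Well 13−Well 11: −603a + 279b = 230.
Solving gives a = −0.62220, b = −0.52039.
Then c = 311 − a·767 − b·-261 = 652.41.
At (-19, 824): z = 11.8 − 428.8 + 652.41 = 235.4 ft.

235.4 ft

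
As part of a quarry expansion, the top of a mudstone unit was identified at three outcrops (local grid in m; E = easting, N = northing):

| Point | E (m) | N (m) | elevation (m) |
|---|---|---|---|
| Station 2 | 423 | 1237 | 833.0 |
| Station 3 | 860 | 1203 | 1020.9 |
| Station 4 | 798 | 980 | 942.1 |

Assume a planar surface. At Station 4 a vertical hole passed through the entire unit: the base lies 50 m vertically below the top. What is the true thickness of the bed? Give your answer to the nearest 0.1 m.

44.7 m

Two edge vectors: Station 2→Station 3 = (437, -34, 187.9), Station 2→Station 4 = (375, -257, 109.1).
Normal n = (Station 2→Station 3) × (Station 2→Station 4) = (44580.9, 22785.8, -99559).
So ∂z/∂E = −n_x/n_z = 0.44778 and ∂z/∂N = −n_y/n_z = 0.22887.
|∇z| = √(a²+b²) = 0.50288, so dip δ = arctan(0.50288) = 26.70°.
True thickness = vertical thickness × cos δ = 50 × cos 26.70° = 44.7 m.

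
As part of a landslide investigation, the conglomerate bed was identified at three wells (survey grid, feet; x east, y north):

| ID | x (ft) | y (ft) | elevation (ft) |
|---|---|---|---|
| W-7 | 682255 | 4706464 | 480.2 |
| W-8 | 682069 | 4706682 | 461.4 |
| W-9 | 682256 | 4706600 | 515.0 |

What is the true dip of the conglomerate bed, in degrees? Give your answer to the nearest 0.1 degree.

Let the plane be z = a·x + b·y + c.
W-8−W-7: −186a + 218b = −18.8;  W-9−W-7: 1a + 136b = 34.8.
Solving gives a = 0.39755, b = 0.25296.
Gradient magnitude |∇z| = √(a² + b²) = √(0.15805 + 0.06399) = 0.47121.
True dip = arctan(0.47121) = 25.2°, dipping toward WSW (azimuth ≈ 238°).

25.2°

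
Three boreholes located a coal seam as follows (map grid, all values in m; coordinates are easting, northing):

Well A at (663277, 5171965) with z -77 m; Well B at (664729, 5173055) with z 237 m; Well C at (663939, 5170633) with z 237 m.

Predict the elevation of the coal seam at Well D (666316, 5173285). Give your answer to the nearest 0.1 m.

Two edge vectors: Well A→Well B = (1452, 1090, 314), Well A→Well C = (662, -1332, 314).
Normal n = (Well A→Well B) × (Well A→Well C) = (760508, -248060, -2655644).
So ∂z/∂easting = −n_x/n_z = 0.286374228 and ∂z/∂northing = −n_y/n_z = −0.093408604.
Intercept c from Well A: -77 − 189945.44 + 483106.03 = 293083.59.
At (666316, 5173285): z = 190815.7 − 483229.3 + 293083.59 = 670.0 m.

670.0 m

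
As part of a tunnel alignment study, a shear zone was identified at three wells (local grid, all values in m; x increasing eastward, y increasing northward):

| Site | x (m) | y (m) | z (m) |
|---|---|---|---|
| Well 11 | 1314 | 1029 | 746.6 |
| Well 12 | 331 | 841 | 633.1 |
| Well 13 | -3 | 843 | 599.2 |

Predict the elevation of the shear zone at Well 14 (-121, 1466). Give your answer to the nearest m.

631 m

Let the plane be z = a·x + b·y + c.
Well 12−Well 11: −983a − 188b = −113.5;  Well 13−Well 11: −1317a − 186b = −147.4.
Solving gives a = 0.10192, b = 0.07081.
Then c = 746.6 − a·1314 − b·1029 = 539.82.
At (-121, 1466): z = −12.3 + 103.8 + 539.82 = 631.3 m.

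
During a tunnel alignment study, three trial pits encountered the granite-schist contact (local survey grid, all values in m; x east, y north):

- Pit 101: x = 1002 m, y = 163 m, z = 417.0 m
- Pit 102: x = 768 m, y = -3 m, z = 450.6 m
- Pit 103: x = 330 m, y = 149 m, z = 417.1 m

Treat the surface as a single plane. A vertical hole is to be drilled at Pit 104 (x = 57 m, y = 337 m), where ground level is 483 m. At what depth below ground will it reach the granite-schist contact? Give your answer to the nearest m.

106 m

Let the plane be z = a·x + b·y + c.
Pit 102−Pit 101: −234a − 166b = 33.6;  Pit 103−Pit 101: −672a − 14b = 0.1.
Solving gives a = 0.00419, b = −0.20832.
Then c = 417 − a·1002 − b·163 = 446.76.
At (57, 337): z_contact = 0.2 − 70.2 + 446.76 = 376.8 m.
Depth below ground = 483 − 376.8 = 106 m.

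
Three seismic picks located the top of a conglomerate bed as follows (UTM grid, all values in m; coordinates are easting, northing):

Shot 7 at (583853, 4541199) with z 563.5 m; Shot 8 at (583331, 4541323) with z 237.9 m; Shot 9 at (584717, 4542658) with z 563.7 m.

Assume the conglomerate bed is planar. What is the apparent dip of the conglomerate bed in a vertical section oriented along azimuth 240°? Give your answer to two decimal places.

17.31°

Let the plane be z = a·easting + b·northing + c.
Shot 8−Shot 7: −522a + 124b = −325.6;  Shot 9−Shot 7: 864a + 1459b = 0.2.
Solving gives a = 0.54686, b = −0.32371.
Unit vector along 240° is (sin 240°, cos 240°) = (-0.8660, -0.5000).
Slope in that direction = a·(-0.8660) + b·(-0.5000) = −0.31174.
Apparent dip = arctan|0.31174| = 17.31° (true dip is 32.4°, so apparent ≤ true as expected).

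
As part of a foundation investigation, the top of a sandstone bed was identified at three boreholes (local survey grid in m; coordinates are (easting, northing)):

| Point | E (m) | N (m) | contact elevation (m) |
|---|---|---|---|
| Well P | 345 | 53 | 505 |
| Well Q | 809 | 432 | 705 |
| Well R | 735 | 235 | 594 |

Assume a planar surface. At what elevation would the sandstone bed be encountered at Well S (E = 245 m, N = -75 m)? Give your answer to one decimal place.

Two edge vectors: Well P→Well Q = (464, 379, 200), Well P→Well R = (390, 182, 89).
Normal n = (Well P→Well Q) × (Well P→Well R) = (-2669, 36704, -63362).
So ∂z/∂E = −n_x/n_z = −0.04212 and ∂z/∂N = −n_y/n_z = 0.57927.
Intercept c from Well P: 505 + 14.53 − 30.70 = 488.83.
At (245, -75): z = −10.3 − 43.4 + 488.83 = 435.1 m.

435.1 m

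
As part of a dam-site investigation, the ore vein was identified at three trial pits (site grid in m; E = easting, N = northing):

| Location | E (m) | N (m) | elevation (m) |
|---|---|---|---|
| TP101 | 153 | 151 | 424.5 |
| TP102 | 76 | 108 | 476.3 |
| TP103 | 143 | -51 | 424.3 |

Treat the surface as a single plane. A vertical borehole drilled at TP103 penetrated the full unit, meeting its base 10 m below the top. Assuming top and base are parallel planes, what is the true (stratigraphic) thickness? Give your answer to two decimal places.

Two edge vectors: TP101→TP102 = (-77, -43, 51.8), TP101→TP103 = (-10, -202, -0.2).
Normal n = (TP101→TP102) × (TP101→TP103) = (10472.2, -533.4, 15124).
So ∂z/∂E = −n_x/n_z = −0.69242 and ∂z/∂N = −n_y/n_z = 0.03527.
|∇z| = √(a²+b²) = 0.69332, so dip δ = arctan(0.69332) = 34.73°.
True thickness = vertical thickness × cos δ = 10 × cos 34.73° = 8.22 m.

8.22 m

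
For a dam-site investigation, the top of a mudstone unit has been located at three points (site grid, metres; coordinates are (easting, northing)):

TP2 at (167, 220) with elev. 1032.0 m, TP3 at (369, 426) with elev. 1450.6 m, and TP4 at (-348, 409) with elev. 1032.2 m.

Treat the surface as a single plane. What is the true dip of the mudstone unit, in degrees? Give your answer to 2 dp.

57.86°

Let the plane be z = a·E + b·N + c.
TP3−TP2: 202a + 206b = 418.6;  TP4−TP2: −515a + 189b = 0.2.
Solving gives a = 0.54811, b = 1.49458.
Gradient magnitude |∇z| = √(a² + b²) = √(0.30042 + 2.23376) = 1.59191.
True dip = arctan(1.59191) = 57.86°, dipping toward SSW (azimuth ≈ 200°).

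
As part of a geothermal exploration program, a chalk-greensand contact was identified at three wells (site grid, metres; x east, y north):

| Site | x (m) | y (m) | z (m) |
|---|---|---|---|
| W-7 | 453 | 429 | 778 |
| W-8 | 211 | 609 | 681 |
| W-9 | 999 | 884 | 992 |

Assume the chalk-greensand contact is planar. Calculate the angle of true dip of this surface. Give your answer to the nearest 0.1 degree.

21.6°

Two edge vectors: W-7→W-8 = (-242, 180, -97), W-7→W-9 = (546, 455, 214).
Normal n = (W-7→W-8) × (W-7→W-9) = (82655, -1174, -208390).
So ∂z/∂x = −n_x/n_z = 0.39664 and ∂z/∂y = −n_y/n_z = −0.00563.
Gradient magnitude |∇z| = √(a² + b²) = √(0.15732 + 0.00003) = 0.39668.
True dip = arctan(0.39668) = 21.6°, dipping toward W (azimuth ≈ 271°).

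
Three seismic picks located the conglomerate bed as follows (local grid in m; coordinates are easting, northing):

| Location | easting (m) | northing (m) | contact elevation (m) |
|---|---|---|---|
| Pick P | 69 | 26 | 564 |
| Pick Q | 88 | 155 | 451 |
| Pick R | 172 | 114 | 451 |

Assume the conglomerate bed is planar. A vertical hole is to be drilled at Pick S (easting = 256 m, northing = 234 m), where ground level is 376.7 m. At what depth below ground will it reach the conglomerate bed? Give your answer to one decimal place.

57.3 m

Let the plane be z = a·easting + b·northing + c.
Pick Q−Pick P: 19a + 129b = −113;  Pick R−Pick P: 103a + 88b = −113.
Solving gives a = −0.39888, b = −0.81722.
Then c = 564 − a·69 − b·26 = 612.77.
At (256, 234): z_contact = −102.11 − 191.23 + 612.77 = 319.43 m.
Depth below ground = 376.7 − 319.43 = 57.3 m.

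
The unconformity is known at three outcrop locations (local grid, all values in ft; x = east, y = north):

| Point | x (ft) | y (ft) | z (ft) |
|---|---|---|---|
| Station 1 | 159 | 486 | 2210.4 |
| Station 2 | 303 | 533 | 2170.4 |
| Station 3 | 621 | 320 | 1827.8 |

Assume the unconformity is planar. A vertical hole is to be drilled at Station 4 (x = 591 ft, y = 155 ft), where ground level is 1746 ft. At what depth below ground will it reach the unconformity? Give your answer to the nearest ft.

34 ft

Two edge vectors: Station 1→Station 2 = (144, 47, -40), Station 1→Station 3 = (462, -166, -382.6).
Normal n = (Station 1→Station 2) × (Station 1→Station 3) = (-24622.2, 36614.4, -45618).
So ∂z/∂x = −n_x/n_z = −0.53975 and ∂z/∂y = −n_y/n_z = 0.80263.
Intercept c from Station 1: 2210.4 + 85.82 − 390.08 = 1906.14.
At (591, 155): z_contact = −319.0 + 124.4 + 1906.14 = 1711.6 ft.
Depth below ground = 1746 − 1711.6 = 34 ft.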